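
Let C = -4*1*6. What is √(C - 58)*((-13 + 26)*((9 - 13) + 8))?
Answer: 52*I*√82 ≈ 470.88*I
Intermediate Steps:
C = -24 (C = -4*6 = -24)
√(C - 58)*((-13 + 26)*((9 - 13) + 8)) = √(-24 - 58)*((-13 + 26)*((9 - 13) + 8)) = √(-82)*(13*(-4 + 8)) = (I*√82)*(13*4) = (I*√82)*52 = 52*I*√82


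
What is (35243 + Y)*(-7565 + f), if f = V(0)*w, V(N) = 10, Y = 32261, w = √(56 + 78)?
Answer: -510667760 + 675040*√134 ≈ -5.0285e+8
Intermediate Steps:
w = √134 ≈ 11.576
f = 10*√134 ≈ 115.76
(35243 + Y)*(-7565 + f) = (35243 + 32261)*(-7565 + 10*√134) = 67504*(-7565 + 10*√134) = -510667760 + 675040*√134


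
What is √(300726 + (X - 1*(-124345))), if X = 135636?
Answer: 7*√11443 ≈ 748.80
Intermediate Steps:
√(300726 + (X - 1*(-124345))) = √(300726 + (135636 - 1*(-124345))) = √(300726 + (135636 + 124345)) = √(300726 + 259981) = √560707 = 7*√11443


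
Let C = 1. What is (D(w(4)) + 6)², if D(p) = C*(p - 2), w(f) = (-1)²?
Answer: 25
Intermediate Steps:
w(f) = 1
D(p) = -2 + p (D(p) = 1*(p - 2) = 1*(-2 + p) = -2 + p)
(D(w(4)) + 6)² = ((-2 + 1) + 6)² = (-1 + 6)² = 5² = 25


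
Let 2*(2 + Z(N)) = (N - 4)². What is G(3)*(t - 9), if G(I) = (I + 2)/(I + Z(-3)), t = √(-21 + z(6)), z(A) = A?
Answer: -30/17 + 10*I*√15/51 ≈ -1.7647 + 0.75941*I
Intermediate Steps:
Z(N) = -2 + (-4 + N)²/2 (Z(N) = -2 + (N - 4)²/2 = -2 + (-4 + N)²/2)
t = I*√15 (t = √(-21 + 6) = √(-15) = I*√15 ≈ 3.873*I)
G(I) = (2 + I)/(45/2 + I) (G(I) = (I + 2)/(I + (-2 + (-4 - 3)²/2)) = (2 + I)/(I + (-2 + (½)*(-7)²)) = (2 + I)/(I + (-2 + (½)*49)) = (2 + I)/(I + (-2 + 49/2)) = (2 + I)/(I + 45/2) = (2 + I)/(45/2 + I))
G(3)*(t - 9) = (2*(2 + 3)/(45 + 2*3))*(I*√15 - 9) = (2*5/(45 + 6))*(-9 + I*√15) = (2*5/51)*(-9 + I*√15) = (2*(1/51)*5)*(-9 + I*√15) = 10*(-9 + I*√15)/51 = -30/17 + 10*I*√15/51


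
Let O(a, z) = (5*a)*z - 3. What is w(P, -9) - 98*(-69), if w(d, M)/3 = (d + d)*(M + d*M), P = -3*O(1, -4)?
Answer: -254058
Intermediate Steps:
O(a, z) = -3 + 5*a*z (O(a, z) = 5*a*z - 3 = -3 + 5*a*z)
P = 69 (P = -3*(-3 + 5*1*(-4)) = -3*(-3 - 20) = -3*(-23) = 69)
w(d, M) = 6*d*(M + M*d) (w(d, M) = 3*((d + d)*(M + d*M)) = 3*((2*d)*(M + M*d)) = 3*(2*d*(M + M*d)) = 6*d*(M + M*d))
w(P, -9) - 98*(-69) = 6*(-9)*69*(1 + 69) - 98*(-69) = 6*(-9)*69*70 + 6762 = -260820 + 6762 = -254058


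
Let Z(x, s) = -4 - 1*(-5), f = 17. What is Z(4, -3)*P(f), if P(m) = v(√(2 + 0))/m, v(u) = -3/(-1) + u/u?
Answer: 4/17 ≈ 0.23529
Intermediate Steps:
v(u) = 4 (v(u) = -3*(-1) + 1 = 3 + 1 = 4)
Z(x, s) = 1 (Z(x, s) = -4 + 5 = 1)
P(m) = 4/m
Z(4, -3)*P(f) = 1*(4/17) = 4/17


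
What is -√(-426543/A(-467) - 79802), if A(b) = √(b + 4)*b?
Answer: -√(-3730864866153482 - 92227554003*I*√463)/216221 ≈ -0.075131 + 282.49*I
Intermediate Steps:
A(b) = b*√(4 + b) (A(b) = √(4 + b)*b = b*√(4 + b))
-√(-426543/A(-467) - 79802) = -√(-426543*(-1/(467*√(4 - 467))) - 79802) = -√(-426543*I*√463/216221 - 79802) = -√(-79802 - 426543*I*√463/216221)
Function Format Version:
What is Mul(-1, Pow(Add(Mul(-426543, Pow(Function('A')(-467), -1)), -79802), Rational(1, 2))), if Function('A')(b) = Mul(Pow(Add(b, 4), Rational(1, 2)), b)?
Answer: Mul(Rational(-1, 216221), Pow(Add(-3730864866153482, Mul(-92227554003, I, Pow(463, Rational(1, 2)))), Rational(1, 2))) ≈ Add(-0.075131, Mul(282.49, I))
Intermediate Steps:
Function('A')(b) = Mul(b, Pow(Add(4, b), Rational(1, 2))) (Function('A')(b) = Mul(Pow(Add(4, b), Rational(1, 2)), b) = Mul(b, Pow(Add(4, b), Rational(1, 2))))
Mul(-1, Pow(Add(Mul(-426543, Pow(Function('A')(-467), -1)), -79802), Rational(1, 2))) = Mul(-1, Pow(Add(Mul(-426543, Pow(Mul(-467, Pow(Add(4, -467), Rational(1, 2))), -1)), -79802), Rational(1, 2))) = Mul(-1, Pow(Add(Mul(-426543, Pow(Mul(-467, Pow(-463, Rational(1, 2))), -1)), -79802), Rational(1, 2))) = Mul(-1, Pow(Add(Mul(-426543, Pow(Mul(-467, Mul(I, Pow(463, Rational(1, 2)))), -1)), -79802), Rational(1, 2))) = Mul(-1, Pow(Add(Mul(-426543, Pow(Mul(-467, I, Pow(463, Rational(1, 2))), -1)), -79802), Rational(1, 2))) = Mul(-1, Pow(Add(Mul(-426543, Mul(Rational(1, 216221), I, Pow(463, Rational(1, 2)))), -79802), Rational(1, 2))) = Mul(-1, Pow(Add(Mul(Rational(-426543, 216221), I, Pow(463, Rational(1, 2))), -79802), Rational(1, 2))) = Mul(-1, Pow(Add(-79802, Mul(Rational(-426543, 216221), I, Pow(463, Rational(1, 2)))), Rational(1, 2)))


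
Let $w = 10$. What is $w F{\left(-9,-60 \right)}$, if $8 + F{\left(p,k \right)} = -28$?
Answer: $-360$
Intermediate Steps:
$F{\left(p,k \right)} = -36$ ($F{\left(p,k \right)} = -8 - 28 = -36$)
$w F{\left(-9,-60 \right)} = 10 \left(-36\right) = -360$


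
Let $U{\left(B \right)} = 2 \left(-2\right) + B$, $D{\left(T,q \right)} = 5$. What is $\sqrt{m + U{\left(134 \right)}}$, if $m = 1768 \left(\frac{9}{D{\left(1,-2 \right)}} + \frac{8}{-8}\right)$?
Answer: $\frac{3 \sqrt{4290}}{5} \approx 39.299$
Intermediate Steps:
$U{\left(B \right)} = -4 + B$
$m = \frac{7072}{5}$ ($m = 1768 \left(\frac{9}{5} + \frac{8}{-8}\right) = 1768 \left(9 \cdot \frac{1}{5} + 8 \left(- \frac{1}{8}\right)\right) = 1768 \left(\frac{9}{5} - 1\right) = 1768 \cdot \frac{4}{5} = \frac{7072}{5} \approx 1414.4$)
$\sqrt{m + U{\left(134 \right)}} = \sqrt{\frac{7072}{5} + \left(-4 + 134\right)} = \sqrt{\frac{7072}{5} + 130} = \sqrt{\frac{7722}{5}} = \frac{3 \sqrt{4290}}{5}$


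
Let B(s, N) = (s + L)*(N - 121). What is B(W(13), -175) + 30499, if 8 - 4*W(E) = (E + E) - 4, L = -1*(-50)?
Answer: 16735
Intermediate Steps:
L = 50
W(E) = 3 - E/2 (W(E) = 2 - ((E + E) - 4)/4 = 2 - (2*E - 4)/4 = 2 - (-4 + 2*E)/4 = 2 + (1 - E/2) = 3 - E/2)
B(s, N) = (-121 + N)*(50 + s) (B(s, N) = (s + 50)*(N - 121) = (50 + s)*(-121 + N) = (-121 + N)*(50 + s))
B(W(13), -175) + 30499 = (-6050 - 121*(3 - ½*13) + 50*(-175) - 175*(3 - ½*13)) + 30499 = (-6050 - 121*(3 - 13/2) - 8750 - 175*(3 - 13/2)) + 30499 = (-6050 - 121*(-7/2) - 8750 - 175*(-7/2)) + 30499 = (-6050 + 847/2 - 8750 + 1225/2) + 30499 = -13764 + 30499 = 16735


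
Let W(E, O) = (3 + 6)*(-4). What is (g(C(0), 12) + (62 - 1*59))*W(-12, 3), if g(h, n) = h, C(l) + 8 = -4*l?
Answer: 180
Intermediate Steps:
C(l) = -8 - 4*l
W(E, O) = -36 (W(E, O) = 9*(-4) = -36)
(g(C(0), 12) + (62 - 1*59))*W(-12, 3) = ((-8 - 4*0) + (62 - 1*59))*(-36) = ((-8 + 0) + (62 - 59))*(-36) = (-8 + 3)*(-36) = -5*(-36) = 180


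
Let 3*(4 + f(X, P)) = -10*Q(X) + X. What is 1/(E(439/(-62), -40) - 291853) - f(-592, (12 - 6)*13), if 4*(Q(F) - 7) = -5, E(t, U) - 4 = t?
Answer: 7979928833/36190154 ≈ 220.50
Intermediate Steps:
E(t, U) = 4 + t
Q(F) = 23/4 (Q(F) = 7 + (1/4)*(-5) = 7 - 5/4 = 23/4)
f(X, P) = -139/6 + X/3 (f(X, P) = -4 + (-10*23/4 + X)/3 = -4 + (-115/2 + X)/3 = -4 + (-115/6 + X/3) = -139/6 + X/3)
1/(E(439/(-62), -40) - 291853) - f(-592, (12 - 6)*13) = 1/((4 + 439/(-62)) - 291853) - (-139/6 + (1/3)*(-592)) = 1/((4 + 439*(-1/62)) - 291853) - (-139/6 - 592/3) = 1/((4 - 439/62) - 291853) - 1*(-441/2) = 1/(-191/62 - 291853) + 441/2 = 1/(-18095077/62) + 441/2 = -62/18095077 + 441/2 = 7979928833/36190154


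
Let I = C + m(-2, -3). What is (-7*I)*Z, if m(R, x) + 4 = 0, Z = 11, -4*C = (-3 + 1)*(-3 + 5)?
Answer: 231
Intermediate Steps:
C = 1 (C = -(-3 + 1)*(-3 + 5)/4 = -(-1)*2/2 = -¼*(-4) = 1)
m(R, x) = -4 (m(R, x) = -4 + 0 = -4)
I = -3 (I = 1 - 4 = -3)
(-7*I)*Z = -7*(-3)*11 = 21*11 = 231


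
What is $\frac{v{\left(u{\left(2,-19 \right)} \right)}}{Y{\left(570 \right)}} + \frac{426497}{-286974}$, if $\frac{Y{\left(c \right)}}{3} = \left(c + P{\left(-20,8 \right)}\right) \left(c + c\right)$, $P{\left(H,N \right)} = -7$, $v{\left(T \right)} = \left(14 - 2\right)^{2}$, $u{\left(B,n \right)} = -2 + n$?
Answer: $- \frac{22810044149}{15348804390} \approx -1.4861$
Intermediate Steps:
$v{\left(T \right)} = 144$ ($v{\left(T \right)} = 12^{2} = 144$)
$Y{\left(c \right)} = 6 c \left(-7 + c\right)$ ($Y{\left(c \right)} = 3 \left(c - 7\right) \left(c + c\right) = 3 \left(-7 + c\right) 2 c = 3 \cdot 2 c \left(-7 + c\right) = 6 c \left(-7 + c\right)$)
$\frac{v{\left(u{\left(2,-19 \right)} \right)}}{Y{\left(570 \right)}} + \frac{426497}{-286974} = \frac{144}{6 \cdot 570 \left(-7 + 570\right)} + \frac{426497}{-286974} = \frac{144}{6 \cdot 570 \cdot 563} + 426497 \left(- \frac{1}{286974}\right) = \frac{144}{1925460} - \frac{426497}{286974} = 144 \cdot \frac{1}{1925460} - \frac{426497}{286974} = \frac{4}{53485} - \frac{426497}{286974} = - \frac{22810044149}{15348804390}$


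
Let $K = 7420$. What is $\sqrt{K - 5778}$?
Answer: $\sqrt{1642} \approx 40.522$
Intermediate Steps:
$\sqrt{K - 5778} = \sqrt{7420 - 5778} = \sqrt{1642}$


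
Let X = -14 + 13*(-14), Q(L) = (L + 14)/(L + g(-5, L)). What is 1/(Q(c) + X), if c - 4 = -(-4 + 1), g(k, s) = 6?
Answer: -13/2527 ≈ -0.0051444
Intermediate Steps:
c = 7 (c = 4 - (-4 + 1) = 4 - 1*(-3) = 4 + 3 = 7)
Q(L) = (14 + L)/(6 + L) (Q(L) = (L + 14)/(L + 6) = (14 + L)/(6 + L))
X = -196 (X = -14 - 182 = -196)
1/(Q(c) + X) = 1/((14 + 7)/(6 + 7) - 196) = 1/(21/13 - 196) = 1/(-2527/13) = -13/2527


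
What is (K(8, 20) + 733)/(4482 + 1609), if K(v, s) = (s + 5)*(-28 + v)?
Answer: 233/6091 ≈ 0.038253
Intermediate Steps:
K(v, s) = (-28 + v)*(5 + s) (K(v, s) = (5 + s)*(-28 + v) = (-28 + v)*(5 + s))
(K(8, 20) + 733)/(4482 + 1609) = ((-140 - 28*20 + 5*8 + 20*8) + 733)/(4482 + 1609) = ((-140 - 560 + 40 + 160) + 733)/6091 = (-500 + 733)*(1/6091) = 233*(1/6091) = 233/6091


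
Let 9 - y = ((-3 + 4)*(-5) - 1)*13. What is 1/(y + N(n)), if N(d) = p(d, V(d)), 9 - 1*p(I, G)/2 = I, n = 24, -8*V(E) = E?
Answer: 1/57 ≈ 0.017544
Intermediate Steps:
V(E) = -E/8
p(I, G) = 18 - 2*I
y = 87 (y = 9 - ((-3 + 4)*(-5) - 1)*13 = 9 - (1*(-5) - 1)*13 = 9 - (-5 - 1)*13 = 9 - (-6)*13 = 9 - 1*(-78) = 9 + 78 = 87)
N(d) = 18 - 2*d
1/(y + N(n)) = 1/(87 + (18 - 2*24)) = 1/(87 + (18 - 48)) = 1/(87 - 30) = 1/57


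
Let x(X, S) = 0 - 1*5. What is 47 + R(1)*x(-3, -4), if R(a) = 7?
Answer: 12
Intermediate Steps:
x(X, S) = -5 (x(X, S) = 0 - 5 = -5)
47 + R(1)*x(-3, -4) = 47 + 7*(-5) = 47 - 35 = 12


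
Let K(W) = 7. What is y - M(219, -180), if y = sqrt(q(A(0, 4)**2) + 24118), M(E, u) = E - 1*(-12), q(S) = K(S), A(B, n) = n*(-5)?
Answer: -231 + 5*sqrt(965) ≈ -75.678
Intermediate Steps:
A(B, n) = -5*n
q(S) = 7
M(E, u) = 12 + E (M(E, u) = E + 12 = 12 + E)
y = 5*sqrt(965) (y = sqrt(7 + 24118) = sqrt(24125) = 5*sqrt(965) ≈ 155.32)
y - M(219, -180) = 5*sqrt(965) - (12 + 219) = 5*sqrt(965) - 1*231 = 5*sqrt(965) - 231 = -231 + 5*sqrt(965)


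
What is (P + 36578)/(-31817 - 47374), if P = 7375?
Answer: -2093/3771 ≈ -0.55503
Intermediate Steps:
(P + 36578)/(-31817 - 47374) = (7375 + 36578)/(-31817 - 47374) = 43953/(-79191) = 43953*(-1/79191) = -2093/3771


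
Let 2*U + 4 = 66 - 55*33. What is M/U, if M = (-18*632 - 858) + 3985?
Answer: 16498/1753 ≈ 9.4113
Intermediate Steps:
U = -1753/2 (U = -2 + (66 - 55*33)/2 = -2 + (66 - 1815)/2 = -2 + (½)*(-1749) = -2 - 1749/2 = -1753/2 ≈ -876.50)
M = -8249 (M = (-11376 - 858) + 3985 = -12234 + 3985 = -8249)
M/U = -8249/(-1753/2) = -8249*(-2/1753) = 16498/1753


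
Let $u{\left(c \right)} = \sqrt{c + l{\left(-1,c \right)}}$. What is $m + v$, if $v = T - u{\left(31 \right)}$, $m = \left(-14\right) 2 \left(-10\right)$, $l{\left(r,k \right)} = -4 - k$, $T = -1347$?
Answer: $-1067 - 2 i \approx -1067.0 - 2.0 i$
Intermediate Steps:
$u{\left(c \right)} = 2 i$ ($u{\left(c \right)} = \sqrt{c - \left(4 + c\right)} = \sqrt{-4} = 2 i$)
$m = 280$ ($m = \left(-28\right) \left(-10\right) = 280$)
$v = -1347 - 2 i \approx -1347.0 - 2.0 i$
$m + v = 280 - \left(1347 + 2 i\right) = -1067 - 2 i$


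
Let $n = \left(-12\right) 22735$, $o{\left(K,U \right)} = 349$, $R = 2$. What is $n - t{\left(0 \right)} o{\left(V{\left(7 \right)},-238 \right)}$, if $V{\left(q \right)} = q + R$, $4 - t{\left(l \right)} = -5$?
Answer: $-275961$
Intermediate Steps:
$t{\left(l \right)} = 9$ ($t{\left(l \right)} = 4 - -5 = 4 + 5 = 9$)
$V{\left(q \right)} = 2 + q$ ($V{\left(q \right)} = q + 2 = 2 + q$)
$n = -272820$
$n - t{\left(0 \right)} o{\left(V{\left(7 \right)},-238 \right)} = -272820 - 9 \cdot 349 = -272820 - 3141 = -275961$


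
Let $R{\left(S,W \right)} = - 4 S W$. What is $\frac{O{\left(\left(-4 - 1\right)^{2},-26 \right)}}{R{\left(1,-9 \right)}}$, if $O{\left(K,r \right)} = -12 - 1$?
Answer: $- \frac{13}{36} \approx -0.36111$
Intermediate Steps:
$O{\left(K,r \right)} = -13$ ($O{\left(K,r \right)} = -12 - 1 = -13$)
$R{\left(S,W \right)} = - 4 S W$
$\frac{O{\left(\left(-4 - 1\right)^{2},-26 \right)}}{R{\left(1,-9 \right)}} = - \frac{13}{\left(-4\right) 1 \left(-9\right)} = - \frac{13}{36}$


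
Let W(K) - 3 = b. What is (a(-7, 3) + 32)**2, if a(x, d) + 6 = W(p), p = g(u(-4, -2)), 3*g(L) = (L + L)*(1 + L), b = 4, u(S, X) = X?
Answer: 1089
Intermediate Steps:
g(L) = 2*L*(1 + L)/3 (g(L) = ((L + L)*(1 + L))/3 = ((2*L)*(1 + L))/3 = (2*L*(1 + L))/3 = 2*L*(1 + L)/3)
p = 4/3 (p = (2/3)*(-2)*(1 - 2) = (2/3)*(-2)*(-1) = 4/3 ≈ 1.3333)
W(K) = 7 (W(K) = 3 + 4 = 7)
a(x, d) = 1 (a(x, d) = -6 + 7 = 1)
(a(-7, 3) + 32)**2 = (1 + 32)**2 = 33**2 = 1089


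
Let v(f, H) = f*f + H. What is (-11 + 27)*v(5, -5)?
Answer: 320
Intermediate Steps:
v(f, H) = H + f² (v(f, H) = f² + H = H + f²)
(-11 + 27)*v(5, -5) = (-11 + 27)*(-5 + 5²) = 16*(-5 + 25) = 16*20 = 320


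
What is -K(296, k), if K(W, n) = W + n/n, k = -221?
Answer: -297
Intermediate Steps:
K(W, n) = 1 + W (K(W, n) = W + 1 = 1 + W)
-K(296, k) = -(1 + 296) = -1*297 = -297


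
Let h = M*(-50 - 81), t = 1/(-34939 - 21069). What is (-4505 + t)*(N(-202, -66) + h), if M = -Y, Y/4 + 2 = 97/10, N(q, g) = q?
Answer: -1208846152431/70010 ≈ -1.7267e+7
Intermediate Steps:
Y = 154/5 (Y = -8 + 4*(97/10) = -8 + 194/5 = 154/5 ≈ 30.800)
t = -1/56008 (t = 1/(-56008) = -1/56008 ≈ -1.7855e-5)
M = -154/5 (M = -1*154/5 = -154/5 ≈ -30.800)
h = 20174/5 (h = -154*(-50 - 81)/5 = -154/5*(-131) = 20174/5 ≈ 4034.8)
(-4505 + t)*(N(-202, -66) + h) = (-4505 - 1/56008)*(-202 + 20174/5) = -252316041/56008*19164/5 = -1208846152431/70010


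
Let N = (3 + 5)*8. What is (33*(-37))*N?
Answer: -78144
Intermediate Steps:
N = 64 (N = 8*8 = 64)
(33*(-37))*N = (33*(-37))*64 = -1221*64 = -78144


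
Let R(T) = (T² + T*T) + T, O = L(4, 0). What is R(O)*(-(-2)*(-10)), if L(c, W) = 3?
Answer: -420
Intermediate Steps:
O = 3
R(T) = T + 2*T² (R(T) = (T² + T²) + T = 2*T² + T = T + 2*T²)
R(O)*(-(-2)*(-10)) = (3*(1 + 2*3))*(-(-2)*(-10)) = (3*(1 + 6))*(-1*20) = (3*7)*(-20) = 21*(-20) = -420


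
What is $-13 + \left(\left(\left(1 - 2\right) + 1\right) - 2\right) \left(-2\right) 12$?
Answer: $35$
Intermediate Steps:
$-13 + \left(\left(\left(1 - 2\right) + 1\right) - 2\right) \left(-2\right) 12 = -13 + \left(\left(-1 + 1\right) - 2\right) \left(-2\right) 12 = -13 + \left(0 - 2\right) \left(-2\right) 12 = -13 + \left(-2\right) \left(-2\right) 12 = -13 + 4 \cdot 12 = -13 + 48 = 35$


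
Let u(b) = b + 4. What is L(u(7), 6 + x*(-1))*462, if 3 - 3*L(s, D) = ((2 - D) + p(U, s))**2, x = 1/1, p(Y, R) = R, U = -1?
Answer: -9394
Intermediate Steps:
x = 1
u(b) = 4 + b
L(s, D) = 1 - (2 + s - D)**2/3 (L(s, D) = 1 - ((2 - D) + s)**2/3 = 1 - (2 + s - D)**2/3)
L(u(7), 6 + x*(-1))*462 = (1 - (2 + (4 + 7) - (6 + 1*(-1)))**2/3)*462 = (1 - (2 + 11 - (6 - 1))**2/3)*462 = (1 - (2 + 11 - 1*5)**2/3)*462 = (1 - (2 + 11 - 5)**2/3)*462 = (1 - 1/3*8**2)*462 = (1 - 1/3*64)*462 = (1 - 64/3)*462 = -61/3*462 = -9394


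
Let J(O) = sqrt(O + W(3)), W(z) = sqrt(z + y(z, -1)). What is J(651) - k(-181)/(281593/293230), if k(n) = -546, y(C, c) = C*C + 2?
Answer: 12315660/21661 + sqrt(651 + sqrt(14)) ≈ 594.15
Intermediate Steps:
y(C, c) = 2 + C**2 (y(C, c) = C**2 + 2 = 2 + C**2)
W(z) = sqrt(2 + z + z**2) (W(z) = sqrt(z + (2 + z**2)) = sqrt(2 + z + z**2))
J(O) = sqrt(O + sqrt(14)) (J(O) = sqrt(O + sqrt(2 + 3 + 3**2)) = sqrt(O + sqrt(2 + 3 + 9)) = sqrt(O + sqrt(14)))
J(651) - k(-181)/(281593/293230) = sqrt(651 + sqrt(14)) - (-546)/(281593/293230) = sqrt(651 + sqrt(14)) - (-546)/(281593*(1/293230)) = sqrt(651 + sqrt(14)) - (-546)/281593/293230 = sqrt(651 + sqrt(14)) - (-546)*293230/281593 = sqrt(651 + sqrt(14)) - 1*(-12315660/21661) = sqrt(651 + sqrt(14)) + 12315660/21661 = 12315660/21661 + sqrt(651 + sqrt(14))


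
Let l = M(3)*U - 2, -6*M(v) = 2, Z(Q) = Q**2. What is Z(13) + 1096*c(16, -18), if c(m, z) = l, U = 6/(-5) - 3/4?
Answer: -6553/5 ≈ -1310.6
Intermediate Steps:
M(v) = -1/3 (M(v) = -1/6*2 = -1/3)
U = -39/20 (U = 6*(-1/5) - 3*1/4 = -6/5 - 3/4 = -39/20 ≈ -1.9500)
l = -27/20 (l = -1/3*(-39/20) - 2 = 13/20 - 2 = -27/20 ≈ -1.3500)
c(m, z) = -27/20
Z(13) + 1096*c(16, -18) = 13**2 + 1096*(-27/20) = 169 - 7398/5 = -6553/5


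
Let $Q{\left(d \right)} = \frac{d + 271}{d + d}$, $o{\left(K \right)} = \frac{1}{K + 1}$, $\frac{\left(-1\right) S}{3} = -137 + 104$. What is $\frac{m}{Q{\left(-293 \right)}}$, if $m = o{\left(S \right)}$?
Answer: $\frac{293}{1100} \approx 0.26636$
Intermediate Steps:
$S = 99$ ($S = - 3 \left(-137 + 104\right) = \left(-3\right) \left(-33\right) = 99$)
$o{\left(K \right)} = \frac{1}{1 + K}$
$Q{\left(d \right)} = \frac{271 + d}{2 d}$
$m = \frac{1}{100}$ ($m = \frac{1}{1 + 99} = \frac{1}{100} \approx 0.01$)
$\frac{m}{Q{\left(-293 \right)}} = \frac{1}{100 \frac{271 - 293}{2 \left(-293\right)}} = \frac{1}{100 \cdot \frac{1}{2} \left(- \frac{1}{293}\right) \left(-22\right)} = \frac{1}{100 \cdot \frac{11}{293}} = \frac{1}{100} \cdot \frac{293}{11} = \frac{293}{1100}$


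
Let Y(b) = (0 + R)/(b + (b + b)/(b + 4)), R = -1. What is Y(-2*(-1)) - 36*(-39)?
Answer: 11229/8 ≈ 1403.6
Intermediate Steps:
Y(b) = -1/(b + 2*b/(4 + b)) (Y(b) = (0 - 1)/(b + (b + b)/(b + 4)) = -1/(b + (2*b)/(4 + b)) = -1/(b + 2*b/(4 + b)))
Y(-2*(-1)) - 36*(-39) = (-4 - (-2)*(-1))/(((-2*(-1)))*(6 - 2*(-1))) - 36*(-39) = (-4 - 1*2)/(2*(6 + 2)) + 1404 = (½)*(-4 - 2)/8 + 1404 = (½)*(⅛)*(-6) + 1404 = -3/8 + 1404 = 11229/8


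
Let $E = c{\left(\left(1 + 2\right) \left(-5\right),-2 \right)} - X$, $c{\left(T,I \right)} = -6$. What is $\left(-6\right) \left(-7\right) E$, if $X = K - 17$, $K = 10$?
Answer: $42$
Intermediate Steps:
$X = -7$ ($X = 10 - 17 = -7$)
$E = 1$ ($E = -6 - -7 = -6 + 7 = 1$)
$\left(-6\right) \left(-7\right) E = \left(-6\right) \left(-7\right) 1 = 42 \cdot 1 = 42$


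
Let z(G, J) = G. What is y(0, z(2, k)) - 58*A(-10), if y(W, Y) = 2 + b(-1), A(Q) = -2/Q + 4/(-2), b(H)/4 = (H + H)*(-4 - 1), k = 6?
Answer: 732/5 ≈ 146.40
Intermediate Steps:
b(H) = -40*H (b(H) = 4*((H + H)*(-4 - 1)) = 4*((2*H)*(-5)) = 4*(-10*H) = -40*H)
A(Q) = -2 - 2/Q (A(Q) = -2/Q + 4*(-½) = -2/Q - 2 = -2 - 2/Q)
y(W, Y) = 42 (y(W, Y) = 2 - 40*(-1) = 2 + 40 = 42)
y(0, z(2, k)) - 58*A(-10) = 42 - 58*(-2 - 2/(-10)) = 42 - 58*(-2 - 2*(-⅒)) = 42 - 58*(-2 + ⅕) = 42 - 58*(-9/5) = 42 + 522/5 = 732/5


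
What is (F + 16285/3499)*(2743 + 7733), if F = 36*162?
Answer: 213945617628/3499 ≈ 6.1145e+7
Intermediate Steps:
F = 5832
(F + 16285/3499)*(2743 + 7733) = (5832 + 16285/3499)*(2743 + 7733) = (5832 + 16285*(1/3499))*10476 = (5832 + 16285/3499)*10476 = (20422453/3499)*10476 = 213945617628/3499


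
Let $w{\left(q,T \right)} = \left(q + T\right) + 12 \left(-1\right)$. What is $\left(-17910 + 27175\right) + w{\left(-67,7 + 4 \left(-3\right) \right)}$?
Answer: $9181$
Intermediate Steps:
$w{\left(q,T \right)} = -12 + T + q$ ($w{\left(q,T \right)} = \left(T + q\right) - 12 = -12 + T + q$)
$\left(-17910 + 27175\right) + w{\left(-67,7 + 4 \left(-3\right) \right)} = \left(-17910 + 27175\right) - 84 = 9265 - 84 = 9181$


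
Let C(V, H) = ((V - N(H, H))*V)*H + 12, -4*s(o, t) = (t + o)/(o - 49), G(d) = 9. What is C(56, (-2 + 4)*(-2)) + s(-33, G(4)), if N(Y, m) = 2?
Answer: -495447/41 ≈ -12084.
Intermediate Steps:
s(o, t) = -(o + t)/(4*(-49 + o)) (s(o, t) = -(t + o)/(4*(o - 49)) = -(o + t)/(4*(-49 + o)))
C(V, H) = 12 + H*V*(-2 + V) (C(V, H) = ((V - 1*2)*V)*H + 12 = ((V - 2)*V)*H + 12 = ((-2 + V)*V)*H + 12 = (V*(-2 + V))*H + 12 = H*V*(-2 + V) + 12 = 12 + H*V*(-2 + V))
C(56, (-2 + 4)*(-2)) + s(-33, G(4)) = (12 + ((-2 + 4)*(-2))*56**2 - 2*(-2 + 4)*(-2)*56) + (-1*(-33) - 1*9)/(4*(-49 - 33)) = (12 + (2*(-2))*3136 - 2*2*(-2)*56) + (1/4)*(33 - 9)/(-82) = (12 - 4*3136 - 2*(-4)*56) + (1/4)*(-1/82)*24 = (12 - 12544 + 448) - 3/41 = -12084 - 3/41 = -495447/41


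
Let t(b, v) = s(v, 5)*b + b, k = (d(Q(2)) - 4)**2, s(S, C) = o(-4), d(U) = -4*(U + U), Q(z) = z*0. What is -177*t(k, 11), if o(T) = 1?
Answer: -5664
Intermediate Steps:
Q(z) = 0
d(U) = -8*U
s(S, C) = 1
k = 16 (k = (-8*0 - 4)**2 = (0 - 4)**2 = (-4)**2 = 16)
t(b, v) = 2*b (t(b, v) = 1*b + b = b + b = 2*b)
-177*t(k, 11) = -354*16 = -177*32 = -5664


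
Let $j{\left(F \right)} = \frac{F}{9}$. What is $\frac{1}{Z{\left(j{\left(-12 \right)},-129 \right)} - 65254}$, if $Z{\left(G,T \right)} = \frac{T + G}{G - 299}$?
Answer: $- \frac{53}{3458439} \approx -1.5325 \cdot 10^{-5}$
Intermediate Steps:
$j{\left(F \right)} = \frac{F}{9}$ ($j{\left(F \right)} = F \frac{1}{9} = \frac{F}{9}$)
$Z{\left(G,T \right)} = \frac{G + T}{-299 + G}$
$\frac{1}{Z{\left(j{\left(-12 \right)},-129 \right)} - 65254} = \frac{1}{\frac{\frac{1}{9} \left(-12\right) - 129}{-299 + \frac{1}{9} \left(-12\right)} - 65254} = \frac{1}{\frac{- \frac{4}{3} - 129}{-299 - \frac{4}{3}} - 65254} = \frac{1}{\frac{1}{- \frac{901}{3}} \left(- \frac{391}{3}\right) - 65254} = \frac{1}{\left(- \frac{3}{901}\right) \left(- \frac{391}{3}\right) - 65254} = \frac{1}{\frac{23}{53} - 65254} = \frac{1}{- \frac{3458439}{53}} = - \frac{53}{3458439}$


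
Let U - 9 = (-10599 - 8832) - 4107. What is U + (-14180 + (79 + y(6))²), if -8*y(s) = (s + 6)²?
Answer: -33988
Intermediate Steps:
y(s) = -(6 + s)²/8 (y(s) = -(s + 6)²/8 = -(6 + s)²/8)
U = -23529 (U = 9 + ((-10599 - 8832) - 4107) = 9 + (-19431 - 4107) = 9 - 23538 = -23529)
U + (-14180 + (79 + y(6))²) = -23529 + (-14180 + (79 - (6 + 6)²/8)²) = -23529 + (-14180 + (79 - ⅛*12²)²) = -23529 + (-14180 + (79 - ⅛*144)²) = -23529 + (-14180 + (79 - 18)²) = -23529 + (-14180 + 61²) = -23529 + (-14180 + 3721) = -23529 - 10459 = -33988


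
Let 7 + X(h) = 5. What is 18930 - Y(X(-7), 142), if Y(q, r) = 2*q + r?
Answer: 18792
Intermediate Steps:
X(h) = -2 (X(h) = -7 + 5 = -2)
Y(q, r) = r + 2*q
18930 - Y(X(-7), 142) = 18930 - (142 + 2*(-2)) = 18930 - (142 - 4) = 18930 - 1*138 = 18930 - 138 = 18792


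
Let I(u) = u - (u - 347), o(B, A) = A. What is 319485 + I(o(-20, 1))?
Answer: 319832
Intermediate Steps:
I(u) = 347 (I(u) = u - (-347 + u) = u + (347 - u) = 347)
319485 + I(o(-20, 1)) = 319485 + 347 = 319832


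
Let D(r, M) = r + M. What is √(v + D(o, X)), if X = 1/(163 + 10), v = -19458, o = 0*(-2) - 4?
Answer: 5*I*√23299121/173 ≈ 139.51*I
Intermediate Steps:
o = -4 (o = 0 - 4 = -4)
X = 1/173 ≈ 0.0057803
D(r, M) = M + r
√(v + D(o, X)) = √(-19458 + (1/173 - 4)) = √(-19458 - 691/173) = √(-3366925/173) = 5*I*√23299121/173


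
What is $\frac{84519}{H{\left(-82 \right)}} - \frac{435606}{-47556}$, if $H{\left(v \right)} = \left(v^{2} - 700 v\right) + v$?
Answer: $\frac{1329852709}{126899223} \approx 10.48$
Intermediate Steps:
$H{\left(v \right)} = v^{2} - 699 v$
$\frac{84519}{H{\left(-82 \right)}} - \frac{435606}{-47556} = \frac{84519}{\left(-82\right) \left(-699 - 82\right)} - \frac{435606}{-47556} = \frac{84519}{\left(-82\right) \left(-781\right)} - - \frac{72601}{7926} = \frac{84519}{64042} + \frac{72601}{7926} = \frac{1329852709}{126899223}$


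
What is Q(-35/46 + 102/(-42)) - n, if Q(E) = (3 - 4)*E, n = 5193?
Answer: -1671119/322 ≈ -5189.8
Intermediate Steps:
Q(E) = -E
Q(-35/46 + 102/(-42)) - n = -(-35/46 + 102/(-42)) - 1*5193 = -(-35*1/46 + 102*(-1/42)) - 5193 = -(-35/46 - 17/7) - 5193 = -1*(-1027/322) - 5193 = 1027/322 - 5193 = -1671119/322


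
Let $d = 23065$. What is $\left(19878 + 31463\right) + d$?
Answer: $74406$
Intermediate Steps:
$\left(19878 + 31463\right) + d = \left(19878 + 31463\right) + 23065 = 51341 + 23065 = 74406$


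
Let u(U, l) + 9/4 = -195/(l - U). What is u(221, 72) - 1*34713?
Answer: -20689509/596 ≈ -34714.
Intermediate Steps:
u(U, l) = -9/4 - 195/(l - U)
u(221, 72) - 1*34713 = 3*(260 - 3*221 + 3*72)/(4*(221 - 1*72)) - 1*34713 = 3*(260 - 663 + 216)/(4*(221 - 72)) - 34713 = (¾)*(-187)/149 - 34713 = (¾)*(1/149)*(-187) - 34713 = -561/596 - 34713 = -20689509/596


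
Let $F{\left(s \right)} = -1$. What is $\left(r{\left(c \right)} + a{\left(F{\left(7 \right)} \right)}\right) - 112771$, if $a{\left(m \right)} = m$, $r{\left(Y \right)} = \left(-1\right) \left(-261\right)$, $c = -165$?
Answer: $-112511$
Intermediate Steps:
$r{\left(Y \right)} = 261$
$\left(r{\left(c \right)} + a{\left(F{\left(7 \right)} \right)}\right) - 112771 = \left(261 - 1\right) - 112771 = 260 + \left(-114973 + 2202\right) = 260 - 112771 = -112511$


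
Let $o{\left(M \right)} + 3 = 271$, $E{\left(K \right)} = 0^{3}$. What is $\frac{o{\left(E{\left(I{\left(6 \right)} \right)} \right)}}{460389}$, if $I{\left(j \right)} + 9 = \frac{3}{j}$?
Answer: $\frac{268}{460389} \approx 0.00058212$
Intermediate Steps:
$I{\left(j \right)} = -9 + \frac{3}{j}$
$E{\left(K \right)} = 0$
$o{\left(M \right)} = 268$ ($o{\left(M \right)} = -3 + 271 = 268$)
$\frac{o{\left(E{\left(I{\left(6 \right)} \right)} \right)}}{460389} = \frac{268}{460389}$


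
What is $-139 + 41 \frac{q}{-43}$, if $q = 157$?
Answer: $- \frac{12414}{43} \approx -288.7$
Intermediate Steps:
$-139 + 41 \frac{q}{-43} = -139 + 41 \frac{157}{-43} = -139 + 41 \cdot 157 \left(- \frac{1}{43}\right) = -139 + 41 \left(- \frac{157}{43}\right) = -139 - \frac{6437}{43} = - \frac{12414}{43}$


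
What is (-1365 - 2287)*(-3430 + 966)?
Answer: 8998528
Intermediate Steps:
(-1365 - 2287)*(-3430 + 966) = -3652*(-2464) = 8998528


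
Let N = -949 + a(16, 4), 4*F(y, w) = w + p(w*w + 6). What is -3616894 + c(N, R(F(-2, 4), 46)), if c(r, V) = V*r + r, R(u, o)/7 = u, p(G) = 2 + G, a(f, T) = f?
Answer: -3663544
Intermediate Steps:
F(y, w) = 2 + w/4 + w²/4 (F(y, w) = (w + (2 + (w*w + 6)))/4 = (w + (2 + (w² + 6)))/4 = (w + (2 + (6 + w²)))/4 = (w + (8 + w²))/4 = (8 + w + w²)/4 = 2 + w/4 + w²/4)
R(u, o) = 7*u
N = -933 (N = -949 + 16 = -933)
c(r, V) = r + V*r
-3616894 + c(N, R(F(-2, 4), 46)) = -3616894 - 933*(1 + 7*(2 + (¼)*4 + (¼)*4²)) = -3616894 - 933*(1 + 7*(2 + 1 + (¼)*16)) = -3616894 - 933*(1 + 7*(2 + 1 + 4)) = -3616894 - 933*(1 + 7*7) = -3616894 - 933*(1 + 49) = -3616894 - 933*50 = -3616894 - 46650 = -3663544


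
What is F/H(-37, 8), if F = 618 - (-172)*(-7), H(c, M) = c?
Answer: 586/37 ≈ 15.838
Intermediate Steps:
F = -586 (F = 618 - 1*1204 = 618 - 1204 = -586)
F/H(-37, 8) = -586/(-37) = -586*(-1/37) = 586/37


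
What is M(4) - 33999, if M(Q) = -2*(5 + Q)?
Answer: -34017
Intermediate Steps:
M(Q) = -10 - 2*Q
M(4) - 33999 = (-10 - 2*4) - 33999 = (-10 - 8) - 33999 = -18 - 33999 = -34017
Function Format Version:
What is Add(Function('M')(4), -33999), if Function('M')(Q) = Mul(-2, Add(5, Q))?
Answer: -34017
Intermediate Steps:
Function('M')(Q) = Add(-10, Mul(-2, Q))
Add(Function('M')(4), -33999) = Add(Add(-10, Mul(-2, 4)), -33999) = Add(Add(-10, -8), -33999) = Add(-18, -33999) = -34017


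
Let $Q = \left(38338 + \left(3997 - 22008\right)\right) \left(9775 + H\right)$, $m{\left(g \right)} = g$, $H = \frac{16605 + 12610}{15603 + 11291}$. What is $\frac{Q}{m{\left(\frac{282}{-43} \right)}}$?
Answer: $- \frac{76602142270655}{2528036} \approx -3.0301 \cdot 10^{7}$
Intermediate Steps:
$H = \frac{29215}{26894} \approx 1.0863$
$Q = \frac{5344335507255}{26894}$ ($Q = \left(38338 + \left(3997 - 22008\right)\right) \left(9775 + \frac{29215}{26894}\right) = \left(38338 + \left(3997 - 22008\right)\right) \frac{262918065}{26894} = \left(38338 - 18011\right) \frac{262918065}{26894} = 20327 \cdot \frac{262918065}{26894} = \frac{5344335507255}{26894} \approx 1.9872 \cdot 10^{8}$)
$\frac{Q}{m{\left(\frac{282}{-43} \right)}} = \frac{5344335507255}{26894 \frac{282}{-43}} = \frac{5344335507255}{26894 \cdot 282 \left(- \frac{1}{43}\right)} = \frac{5344335507255}{26894 \left(- \frac{282}{43}\right)} = \frac{5344335507255}{26894} \left(- \frac{43}{282}\right) = - \frac{76602142270655}{2528036}$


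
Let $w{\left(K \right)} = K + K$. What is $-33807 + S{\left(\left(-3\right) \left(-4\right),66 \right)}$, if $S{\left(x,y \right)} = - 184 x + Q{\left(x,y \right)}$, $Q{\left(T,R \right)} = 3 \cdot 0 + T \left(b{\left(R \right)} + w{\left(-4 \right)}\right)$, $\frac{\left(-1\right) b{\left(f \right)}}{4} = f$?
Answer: $-39279$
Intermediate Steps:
$b{\left(f \right)} = - 4 f$
$w{\left(K \right)} = 2 K$
$Q{\left(T,R \right)} = T \left(-8 - 4 R\right)$ ($Q{\left(T,R \right)} = 3 \cdot 0 + T \left(- 4 R + 2 \left(-4\right)\right) = 0 + T \left(- 4 R - 8\right) = 0 + T \left(-8 - 4 R\right) = T \left(-8 - 4 R\right)$)
$S{\left(x,y \right)} = - 184 x - 4 x \left(2 + y\right)$
$-33807 + S{\left(\left(-3\right) \left(-4\right),66 \right)} = -33807 + 4 \left(\left(-3\right) \left(-4\right)\right) \left(-48 - 66\right) = -33807 + 4 \cdot 12 \left(-48 - 66\right) = -33807 + 4 \cdot 12 \left(-114\right) = -33807 - 5472 = -39279$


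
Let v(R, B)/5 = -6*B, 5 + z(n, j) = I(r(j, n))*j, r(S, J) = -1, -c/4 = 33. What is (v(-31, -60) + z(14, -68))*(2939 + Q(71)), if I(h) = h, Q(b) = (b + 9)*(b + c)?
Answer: -3616083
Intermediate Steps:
c = -132 (c = -4*33 = -132)
Q(b) = (-132 + b)*(9 + b) (Q(b) = (b + 9)*(b - 132) = (9 + b)*(-132 + b) = (-132 + b)*(9 + b))
z(n, j) = -5 - j
v(R, B) = -30*B (v(R, B) = 5*(-6*B) = -30*B)
(v(-31, -60) + z(14, -68))*(2939 + Q(71)) = (-30*(-60) + (-5 - 1*(-68)))*(2939 + (-1188 + 71² - 123*71)) = (1800 + (-5 + 68))*(2939 + (-1188 + 5041 - 8733)) = (1800 + 63)*(2939 - 4880) = 1863*(-1941) = -3616083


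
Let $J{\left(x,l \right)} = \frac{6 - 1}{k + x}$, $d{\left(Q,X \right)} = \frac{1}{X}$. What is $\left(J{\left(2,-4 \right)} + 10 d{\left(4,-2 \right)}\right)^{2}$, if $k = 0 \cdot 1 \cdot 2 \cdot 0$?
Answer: $\frac{25}{4} \approx 6.25$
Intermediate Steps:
$k = 0$ ($k = 0 \cdot 2 \cdot 0 = 0 \cdot 0 = 0$)
$J{\left(x,l \right)} = \frac{5}{x}$ ($J{\left(x,l \right)} = \frac{6 - 1}{0 + x} = \frac{5}{x}$)
$\left(J{\left(2,-4 \right)} + 10 d{\left(4,-2 \right)}\right)^{2} = \left(\frac{5}{2} + \frac{10}{-2}\right)^{2} = \left(5 \cdot \frac{1}{2} + 10 \left(- \frac{1}{2}\right)\right)^{2} = \left(\frac{5}{2} - 5\right)^{2} = \left(- \frac{5}{2}\right)^{2} = \frac{25}{4}$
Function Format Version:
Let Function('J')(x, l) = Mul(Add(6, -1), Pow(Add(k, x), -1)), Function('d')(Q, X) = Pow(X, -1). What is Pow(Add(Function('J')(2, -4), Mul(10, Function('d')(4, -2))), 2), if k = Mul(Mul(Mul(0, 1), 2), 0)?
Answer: Rational(25, 4) ≈ 6.2500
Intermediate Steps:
k = 0 (k = Mul(Mul(0, 2), 0) = Mul(0, 0) = 0)
Function('J')(x, l) = Mul(5, Pow(x, -1)) (Function('J')(x, l) = Mul(Add(6, -1), Pow(Add(0, x), -1)) = Mul(5, Pow(x, -1)))
Pow(Add(Function('J')(2, -4), Mul(10, Function('d')(4, -2))), 2) = Pow(Add(Mul(5, Pow(2, -1)), Mul(10, Pow(-2, -1))), 2) = Pow(Add(Mul(5, Rational(1, 2)), Mul(10, Rational(-1, 2))), 2) = Pow(Add(Rational(5, 2), -5), 2) = Pow(Rational(-5, 2), 2) = Rational(25, 4)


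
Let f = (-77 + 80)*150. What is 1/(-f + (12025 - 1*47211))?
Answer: -1/35636 ≈ -2.8062e-5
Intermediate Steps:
f = 450 (f = 3*150 = 450)
1/(-f + (12025 - 1*47211)) = 1/(-1*450 + (12025 - 1*47211)) = 1/(-450 + (12025 - 47211)) = 1/(-450 - 35186) = 1/(-35636) = -1/35636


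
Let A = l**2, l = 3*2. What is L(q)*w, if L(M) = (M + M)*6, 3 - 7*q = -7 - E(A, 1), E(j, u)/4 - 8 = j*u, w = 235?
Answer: 524520/7 ≈ 74931.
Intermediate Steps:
l = 6
A = 36 (A = 6**2 = 36)
E(j, u) = 32 + 4*j*u (E(j, u) = 32 + 4*(j*u) = 32 + 4*j*u)
q = 186/7 (q = 3/7 - (-7 - (32 + 4*36*1))/7 = 3/7 - (-7 - (32 + 144))/7 = 3/7 - (-7 - 1*176)/7 = 3/7 - (-7 - 176)/7 = 3/7 - 1/7*(-183) = 3/7 + 183/7 = 186/7 ≈ 26.571)
L(M) = 12*M (L(M) = (2*M)*6 = 12*M)
L(q)*w = (12*(186/7))*235 = (2232/7)*235 = 524520/7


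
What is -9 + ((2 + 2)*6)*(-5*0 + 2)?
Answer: 39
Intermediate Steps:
-9 + ((2 + 2)*6)*(-5*0 + 2) = -9 + (4*6)*(0 + 2) = -9 + 24*2 = -9 + 48 = 39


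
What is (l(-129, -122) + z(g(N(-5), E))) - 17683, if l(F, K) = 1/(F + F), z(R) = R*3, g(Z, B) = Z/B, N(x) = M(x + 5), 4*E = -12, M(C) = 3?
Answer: -4562989/258 ≈ -17686.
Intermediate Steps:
E = -3 (E = (¼)*(-12) = -3)
N(x) = 3
z(R) = 3*R
l(F, K) = 1/(2*F)
(l(-129, -122) + z(g(N(-5), E))) - 17683 = ((½)/(-129) + 3*(3/(-3))) - 17683 = ((½)*(-1/129) + 3*(3*(-⅓))) - 17683 = (-1/258 + 3*(-1)) - 17683 = (-1/258 - 3) - 17683 = -775/258 - 17683 = -4562989/258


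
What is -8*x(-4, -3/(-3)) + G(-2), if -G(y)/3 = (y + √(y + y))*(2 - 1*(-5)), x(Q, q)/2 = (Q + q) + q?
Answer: 74 - 42*I ≈ 74.0 - 42.0*I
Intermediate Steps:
x(Q, q) = 2*Q + 4*q (x(Q, q) = 2*((Q + q) + q) = 2*(Q + 2*q) = 2*Q + 4*q)
G(y) = -21*y - 21*√2*√y (G(y) = -3*(y + √(y + y))*(2 - 1*(-5)) = -3*(y + √(2*y))*(2 + 5) = -3*(y + √2*√y)*7 = -3*(7*y + 7*√2*√y) = -21*y - 21*√2*√y)
-8*x(-4, -3/(-3)) + G(-2) = -8*(2*(-4) + 4*(-3/(-3))) + (-21*(-2) - 21*√2*√(-2)) = -8*(-8 + 4*(-3*(-⅓))) + (42 - 21*√2*I*√2) = -8*(-8 + 4*1) + (42 - 42*I) = -8*(-8 + 4) + (42 - 42*I) = -8*(-4) + (42 - 42*I) = 32 + (42 - 42*I) = 74 - 42*I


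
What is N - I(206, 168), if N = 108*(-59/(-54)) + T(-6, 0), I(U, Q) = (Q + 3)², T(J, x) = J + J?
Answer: -29135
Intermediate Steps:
T(J, x) = 2*J
I(U, Q) = (3 + Q)²
N = 106 (N = 108*(-59/(-54)) + 2*(-6) = 108*(-59*(-1/54)) - 12 = 108*(59/54) - 12 = 118 - 12 = 106)
N - I(206, 168) = 106 - (3 + 168)² = 106 - 1*171² = 106 - 1*29241 = 106 - 29241 = -29135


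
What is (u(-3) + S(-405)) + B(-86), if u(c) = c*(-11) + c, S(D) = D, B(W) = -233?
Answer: -608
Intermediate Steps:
u(c) = -10*c (u(c) = -11*c + c = -10*c)
(u(-3) + S(-405)) + B(-86) = (-10*(-3) - 405) - 233 = (30 - 405) - 233 = -375 - 233 = -608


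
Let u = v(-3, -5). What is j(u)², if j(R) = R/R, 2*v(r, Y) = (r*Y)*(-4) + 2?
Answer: 1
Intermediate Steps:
v(r, Y) = 1 - 2*Y*r (v(r, Y) = ((r*Y)*(-4) + 2)/2 = ((Y*r)*(-4) + 2)/2 = (-4*Y*r + 2)/2 = (2 - 4*Y*r)/2 = 1 - 2*Y*r)
u = -29 (u = 1 - 2*(-5)*(-3) = 1 - 30 = -29)
j(R) = 1
j(u)² = 1² = 1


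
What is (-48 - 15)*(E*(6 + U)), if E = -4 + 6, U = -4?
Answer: -252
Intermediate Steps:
E = 2
(-48 - 15)*(E*(6 + U)) = (-48 - 15)*(2*(6 - 4)) = -126*2 = -63*4 = -252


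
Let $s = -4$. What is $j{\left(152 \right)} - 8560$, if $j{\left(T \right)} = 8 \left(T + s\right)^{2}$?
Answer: $166672$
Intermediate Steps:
$j{\left(T \right)} = 8 \left(-4 + T\right)^{2}$ ($j{\left(T \right)} = 8 \left(T - 4\right)^{2} = 8 \left(-4 + T\right)^{2}$)
$j{\left(152 \right)} - 8560 = 8 \left(-4 + 152\right)^{2} - 8560 = 8 \cdot 148^{2} - 8560 = 8 \cdot 21904 - 8560 = 175232 - 8560 = 166672$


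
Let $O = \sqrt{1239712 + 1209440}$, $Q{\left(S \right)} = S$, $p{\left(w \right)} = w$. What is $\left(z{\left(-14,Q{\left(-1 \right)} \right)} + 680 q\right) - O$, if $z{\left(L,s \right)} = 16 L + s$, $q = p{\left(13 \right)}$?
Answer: $8615 - 48 \sqrt{1063} \approx 7050.0$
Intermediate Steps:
$O = 48 \sqrt{1063}$ ($O = \sqrt{2449152} = 48 \sqrt{1063} \approx 1565.0$)
$q = 13$
$z{\left(L,s \right)} = s + 16 L$
$\left(z{\left(-14,Q{\left(-1 \right)} \right)} + 680 q\right) - O = \left(\left(-1 + 16 \left(-14\right)\right) + 680 \cdot 13\right) - 48 \sqrt{1063} = \left(\left(-1 - 224\right) + 8840\right) - 48 \sqrt{1063} = \left(-225 + 8840\right) - 48 \sqrt{1063} = 8615 - 48 \sqrt{1063}$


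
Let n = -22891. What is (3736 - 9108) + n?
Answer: -28263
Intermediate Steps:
(3736 - 9108) + n = (3736 - 9108) - 22891 = -5372 - 22891 = -28263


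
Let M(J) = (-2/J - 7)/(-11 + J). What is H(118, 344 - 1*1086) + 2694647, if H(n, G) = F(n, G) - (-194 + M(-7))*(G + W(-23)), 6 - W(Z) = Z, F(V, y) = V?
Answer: 322145329/126 ≈ 2.5567e+6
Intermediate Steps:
M(J) = (-7 - 2/J)/(-11 + J)
W(Z) = 6 - Z
H(n, G) = 707513/126 + n + 24397*G/126 (H(n, G) = n - (-194 + (-2 - 7*(-7))/((-7)*(-11 - 7)))*(G + (6 - 1*(-23))) = n - (-194 - ⅐*(-2 + 49)/(-18))*(G + (6 + 23)) = n - (-194 - ⅐*(-1/18)*47)*(G + 29) = n - (-194 + 47/126)*(29 + G) = n - (-24397)*(29 + G)/126 = n - (-707513/126 - 24397*G/126) = n + (707513/126 + 24397*G/126) = 707513/126 + n + 24397*G/126)
H(118, 344 - 1*1086) + 2694647 = (707513/126 + 118 + 24397*(344 - 1*1086)/126) + 2694647 = (707513/126 + 118 + 24397*(344 - 1086)/126) + 2694647 = (707513/126 + 118 + (24397/126)*(-742)) + 2694647 = (707513/126 + 118 - 1293041/9) + 2694647 = -17380193/126 + 2694647 = 322145329/126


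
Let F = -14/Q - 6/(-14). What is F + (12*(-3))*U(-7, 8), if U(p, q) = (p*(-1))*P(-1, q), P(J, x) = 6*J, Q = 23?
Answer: 243403/161 ≈ 1511.8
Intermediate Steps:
F = -29/161 (F = -14/23 - 6/(-14) = -14*1/23 - 6*(-1/14) = -14/23 + 3/7 = -29/161 ≈ -0.18012)
U(p, q) = 6*p (U(p, q) = (p*(-1))*(6*(-1)) = -p*(-6) = 6*p)
F + (12*(-3))*U(-7, 8) = -29/161 + (12*(-3))*(6*(-7)) = -29/161 - 36*(-42) = -29/161 + 1512 = 243403/161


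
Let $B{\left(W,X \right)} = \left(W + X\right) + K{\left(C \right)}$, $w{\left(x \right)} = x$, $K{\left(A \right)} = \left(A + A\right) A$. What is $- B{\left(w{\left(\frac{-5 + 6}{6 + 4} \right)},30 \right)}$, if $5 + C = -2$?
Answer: $- \frac{1281}{10} \approx -128.1$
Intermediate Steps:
$C = -7$ ($C = -5 - 2 = -7$)
$K{\left(A \right)} = 2 A^{2}$ ($K{\left(A \right)} = 2 A A = 2 A^{2}$)
$B{\left(W,X \right)} = 98 + W + X$ ($B{\left(W,X \right)} = \left(W + X\right) + 2 \left(-7\right)^{2} = \left(W + X\right) + 2 \cdot 49 = \left(W + X\right) + 98 = 98 + W + X$)
$- B{\left(w{\left(\frac{-5 + 6}{6 + 4} \right)},30 \right)} = - (98 + \frac{-5 + 6}{6 + 4} + 30) = - (98 + 1 \cdot \frac{1}{10} + 30) = - (98 + \frac{1}{10} + 30) = \left(-1\right) \frac{1281}{10} = - \frac{1281}{10}$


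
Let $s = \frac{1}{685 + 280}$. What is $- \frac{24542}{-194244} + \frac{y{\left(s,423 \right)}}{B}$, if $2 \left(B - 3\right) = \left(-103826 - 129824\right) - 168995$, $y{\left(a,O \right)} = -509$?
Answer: $\frac{559961485}{4345011662} \approx 0.12887$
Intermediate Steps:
$s = \frac{1}{965} \approx 0.0010363$
$B = - \frac{402639}{2}$ ($B = 3 + \frac{\left(-103826 - 129824\right) - 168995}{2} = 3 + \frac{-233650 - 168995}{2} = 3 + \frac{1}{2} \left(-402645\right) = 3 - \frac{402645}{2} = - \frac{402639}{2} \approx -2.0132 \cdot 10^{5}$)
$- \frac{24542}{-194244} + \frac{y{\left(s,423 \right)}}{B} = - \frac{24542}{-194244} - \frac{509}{- \frac{402639}{2}} = \left(-24542\right) \left(- \frac{1}{194244}\right) - - \frac{1018}{402639} = \frac{12271}{97122} + \frac{1018}{402639} = \frac{559961485}{4345011662}$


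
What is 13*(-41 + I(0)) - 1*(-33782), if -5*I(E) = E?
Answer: 33249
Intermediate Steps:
I(E) = -E/5
13*(-41 + I(0)) - 1*(-33782) = 13*(-41 - ⅕*0) - 1*(-33782) = 13*(-41 + 0) + 33782 = 13*(-41) + 33782 = -533 + 33782 = 33249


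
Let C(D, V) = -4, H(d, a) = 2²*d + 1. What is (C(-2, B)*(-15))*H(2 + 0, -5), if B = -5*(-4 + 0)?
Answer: 540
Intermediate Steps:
H(d, a) = 1 + 4*d (H(d, a) = 4*d + 1 = 1 + 4*d)
B = 20 (B = -5*(-4) = 20)
(C(-2, B)*(-15))*H(2 + 0, -5) = (-4*(-15))*(1 + 4*(2 + 0)) = 60*(1 + 4*2) = 60*(1 + 8) = 60*9 = 540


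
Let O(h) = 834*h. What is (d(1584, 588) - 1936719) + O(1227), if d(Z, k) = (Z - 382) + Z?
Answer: -910615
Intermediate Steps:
d(Z, k) = -382 + 2*Z (d(Z, k) = (-382 + Z) + Z = -382 + 2*Z)
(d(1584, 588) - 1936719) + O(1227) = ((-382 + 2*1584) - 1936719) + 834*1227 = ((-382 + 3168) - 1936719) + 1023318 = (2786 - 1936719) + 1023318 = -1933933 + 1023318 = -910615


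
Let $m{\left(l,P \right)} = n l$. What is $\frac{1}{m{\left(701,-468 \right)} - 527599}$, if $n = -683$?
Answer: $- \frac{1}{1006382} \approx -9.9366 \cdot 10^{-7}$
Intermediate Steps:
$m{\left(l,P \right)} = - 683 l$
$\frac{1}{m{\left(701,-468 \right)} - 527599} = \frac{1}{\left(-683\right) 701 - 527599} = \frac{1}{-478783 - 527599} = \frac{1}{-1006382} = - \frac{1}{1006382}$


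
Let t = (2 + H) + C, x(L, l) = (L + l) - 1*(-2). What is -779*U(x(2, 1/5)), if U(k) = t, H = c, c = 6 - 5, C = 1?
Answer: -3116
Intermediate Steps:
c = 1
H = 1
x(L, l) = 2 + L + l (x(L, l) = (L + l) + 2 = 2 + L + l)
t = 4 (t = (2 + 1) + 1 = 3 + 1 = 4)
U(k) = 4
-779*U(x(2, 1/5)) = -779*4 = -3116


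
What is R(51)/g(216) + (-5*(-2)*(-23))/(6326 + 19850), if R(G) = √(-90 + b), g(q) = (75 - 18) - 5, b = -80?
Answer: -115/13088 + I*√170/52 ≈ -0.0087867 + 0.25074*I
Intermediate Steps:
g(q) = 52 (g(q) = 57 - 5 = 52)
R(G) = I*√170 (R(G) = √(-90 - 80) = √(-170) = I*√170)
R(51)/g(216) + (-5*(-2)*(-23))/(6326 + 19850) = (I*√170)/52 + (-5*(-2)*(-23))/(6326 + 19850) = (I*√170)*(1/52) + (10*(-23))/26176 = I*√170/52 - 230*1/26176 = I*√170/52 - 115/13088 = -115/13088 + I*√170/52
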